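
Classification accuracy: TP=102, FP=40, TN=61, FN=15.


Accuracy = (TP+TN)/(TP+TN+FP+FN)
= (102+61)/(218)
= 163/218 = 74.77%

74.77%


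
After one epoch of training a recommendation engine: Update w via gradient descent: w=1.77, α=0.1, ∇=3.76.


w_new = w - α·∇
= 1.77 - 0.1·3.76
= 1.77 - 0.376
= 1.394

1.394


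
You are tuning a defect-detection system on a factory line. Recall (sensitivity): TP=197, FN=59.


Recall = TP/(TP+FN)
= 197/(197+59)
= 197/256 = 76.95%

76.95%


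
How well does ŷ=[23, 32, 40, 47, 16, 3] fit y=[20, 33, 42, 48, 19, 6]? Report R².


ȳ = 28
SS_res = Σ(y-ŷ)² = 33
SS_tot = Σ(y-ȳ)² = 1250
R² = 1 - SS_res/SS_tot = 1 - 0.0264 = 0.9736

0.9736


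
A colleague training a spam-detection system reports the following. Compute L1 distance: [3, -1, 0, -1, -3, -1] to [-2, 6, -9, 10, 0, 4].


d = |3+ 2| + |-1-6| + |0+ 9| + |-1-10| + |-3-0| + |-1-4|
  = 5 + 7 + 9 + 11 + 3 + 5
  = 40

40


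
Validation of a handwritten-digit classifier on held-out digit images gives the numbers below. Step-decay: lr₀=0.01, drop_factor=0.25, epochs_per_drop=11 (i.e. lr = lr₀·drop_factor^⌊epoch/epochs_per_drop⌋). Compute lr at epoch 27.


n_drops = ⌊27/11⌋ = 2
lr = 0.01·0.25^2 = 0.01·0.0625 = 0.000625

0.000625


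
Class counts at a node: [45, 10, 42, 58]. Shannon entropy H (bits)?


Probabilities: [45/155, 10/155, 42/155, 58/155] ≈ [0.2903, 0.0645, 0.271, 0.3742]
H = -((45/155)·log₂(45/155) + (10/155)·log₂(10/155) + (42/155)·log₂(42/155) + (58/155)·log₂(58/155))
  = 1.8142 bits

1.8142 bits


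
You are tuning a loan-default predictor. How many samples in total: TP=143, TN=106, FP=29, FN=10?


Total = TP + TN + FP + FN
= 143 + 106 + 29 + 10
= 288
(Predicted positive: 172, predicted negative: 116)

288


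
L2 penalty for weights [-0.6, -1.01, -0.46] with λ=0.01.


‖w‖₂² = (-0.6)² + (-1.01)² + (-0.46)²
     = 0.36 + 1.0201 + 0.2116
     = 1.5917
λ·‖w‖₂² = 0.01·1.5917 = 0.015917

0.015917


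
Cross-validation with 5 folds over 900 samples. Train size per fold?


Fold size = 900/5 = 180
Training per fold = 900 - 180 = 720

720


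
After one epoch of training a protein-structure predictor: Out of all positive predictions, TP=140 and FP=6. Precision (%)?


Precision = TP/(TP+FP)
= 140/(140+6)
= 140/146 = 95.89%

95.89%


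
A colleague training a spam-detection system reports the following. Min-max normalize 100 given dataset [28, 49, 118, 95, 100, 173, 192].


min=28, max=192
(100-28)/(192-28) = 72/164 = 0.439

0.439


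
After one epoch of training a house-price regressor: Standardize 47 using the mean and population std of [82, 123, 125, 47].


μ = 94.25, σ = 32.2287
z = (47 - 94.25)/32.2287 = -1.4661

-1.4661


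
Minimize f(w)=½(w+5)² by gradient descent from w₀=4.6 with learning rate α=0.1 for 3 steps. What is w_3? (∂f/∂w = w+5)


step 1: grad = 4.6+5 = 9.6; w = 4.6 - 0.1·(9.6) = 3.64
step 2: grad = 3.64+5 = 8.64; w = 3.64 - 0.1·(8.64) = 2.776
step 3: grad = 2.776+5 = 7.776; w = 2.776 - 0.1·(7.776) = 1.9984

1.9984


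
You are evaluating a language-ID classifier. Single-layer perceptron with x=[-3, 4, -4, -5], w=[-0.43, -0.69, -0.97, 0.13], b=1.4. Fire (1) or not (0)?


z = (-3)·(-0.43) + (4)·(-0.69) + (-4)·(-0.97) + (-5)·(0.13) + 1.4
  = 3.16
step(z) = 1 (z≥0)

1


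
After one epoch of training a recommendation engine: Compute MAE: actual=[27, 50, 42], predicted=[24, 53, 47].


Absolute errors: |27-24|=3, |50-53|=3, |42-47|=5
Sum = 11
MAE = 11/3 = 11/3

11/3


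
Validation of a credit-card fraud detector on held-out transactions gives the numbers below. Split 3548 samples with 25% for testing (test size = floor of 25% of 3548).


Test = ⌊3548·25/100⌋ = 887
Train = 3548 - 887 = 2661

Train: 2661, Test: 887


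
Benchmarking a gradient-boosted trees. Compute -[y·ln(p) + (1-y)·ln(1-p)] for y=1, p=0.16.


BCE = -[y·ln(p) + (1-y)·ln(1-p)]
= -1·ln(0.16) - 0
= -ln(0.16) = 1.8326

1.8326


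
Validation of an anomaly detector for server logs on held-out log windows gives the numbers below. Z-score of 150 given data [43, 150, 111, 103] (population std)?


μ = 101.75, σ = 38.2974
z = (150 - 101.75)/38.2974 = 1.2599

1.2599


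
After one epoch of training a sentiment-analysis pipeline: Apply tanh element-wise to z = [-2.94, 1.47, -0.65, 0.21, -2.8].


tanh(-2.94) = -0.9944
tanh(1.47) = 0.8996
tanh(-0.65) = -0.5717
tanh(0.21) = 0.207
tanh(-2.8) = -0.9926
result = [-0.9944, 0.8996, -0.5717, 0.207, -0.9926]

[-0.9944, 0.8996, -0.5717, 0.207, -0.9926]


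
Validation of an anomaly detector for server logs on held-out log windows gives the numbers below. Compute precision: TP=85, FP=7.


Precision = TP/(TP+FP)
= 85/(85+7)
= 85/92 = 92.39%

92.39%


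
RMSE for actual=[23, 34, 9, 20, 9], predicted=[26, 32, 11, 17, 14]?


MSE = 51/5 = 10.2
RMSE = √(51/5) = 3.1937

3.1937


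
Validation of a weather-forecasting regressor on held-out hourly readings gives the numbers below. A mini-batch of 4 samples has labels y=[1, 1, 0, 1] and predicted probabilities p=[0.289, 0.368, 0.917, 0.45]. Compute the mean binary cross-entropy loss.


L[0] = -ln(0.289) = 1.2413
L[1] = -ln(0.368) = 0.9997
L[2] = -ln(1-0.917) = -ln(0.083) = 2.4889
L[3] = -ln(0.45) = 0.7985
mean = (1.2413 + 0.9997 + 2.4889 + 0.7985)/4 = 1.3821

1.3821


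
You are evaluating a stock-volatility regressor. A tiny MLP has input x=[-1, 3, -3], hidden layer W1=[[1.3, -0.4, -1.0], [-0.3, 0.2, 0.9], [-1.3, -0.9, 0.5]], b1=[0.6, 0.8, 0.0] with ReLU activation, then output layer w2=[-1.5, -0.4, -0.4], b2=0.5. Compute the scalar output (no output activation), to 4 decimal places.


z1[0] = (1.3)·(-1) + (-0.4)·(3) + (-1.0)·(-3) + 0.6 = 1.1
z1[1] = (-0.3)·(-1) + (0.2)·(3) + (0.9)·(-3) + 0.8 = -1.0
z1[2] = (-1.3)·(-1) + (-0.9)·(3) + (0.5)·(-3) + 0.0 = -2.9
h = ReLU(z1) = [1.1, 0.0, 0.0]
output = (-1.5)·(1.1) + (-0.4)·(0.0) + (-0.4)·(0.0) + 0.5 = -1.15

-1.15


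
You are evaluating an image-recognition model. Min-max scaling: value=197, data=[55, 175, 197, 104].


min=55, max=197
(197-55)/(197-55) = 142/142 = 1.0

1.0


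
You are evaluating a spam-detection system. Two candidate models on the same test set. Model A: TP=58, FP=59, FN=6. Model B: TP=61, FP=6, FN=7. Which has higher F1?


Model A: P=58/117=0.4957, R=58/64=0.9062, F1=2PR/(P+R)=2TP/(2TP+FP+FN)=116/181=0.6409
Model B: P=61/67=0.9104, R=61/68=0.8971, F1=2PR/(P+R)=2TP/(2TP+FP+FN)=122/135=0.9037
0.6409 < 0.9037 → Model B

Model B


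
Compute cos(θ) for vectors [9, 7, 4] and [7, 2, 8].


A·B = 9·7 + 7·2 + 4·8 = 109
‖A‖ = √146 = 12.083, ‖B‖ = √117 = 10.8167
cos = 109/(√146·√117) = 109/√17082 = 0.834

0.834


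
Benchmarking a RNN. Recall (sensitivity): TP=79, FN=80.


Recall = TP/(TP+FN)
= 79/(79+80)
= 79/159 = 49.69%

49.69%


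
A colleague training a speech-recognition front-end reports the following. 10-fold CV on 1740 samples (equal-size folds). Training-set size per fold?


Fold size = 1740/10 = 174
Training per fold = 1740 - 174 = 1566

1566


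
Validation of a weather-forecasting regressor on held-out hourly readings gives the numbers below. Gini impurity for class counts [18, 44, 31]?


Probabilities: [18/93, 44/93, 31/93] ≈ [0.1935, 0.4731, 0.3333]
Σpᵢ² = (324 + 1936 + 961)/93² = 3221/8649
Gini = 1 - Σpᵢ² = 1 - 3221/8649 = 0.6276

0.6276


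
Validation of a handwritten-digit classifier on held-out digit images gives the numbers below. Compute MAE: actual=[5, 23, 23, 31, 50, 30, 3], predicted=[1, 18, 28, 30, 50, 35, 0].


Absolute errors: |5-1|=4, |23-18|=5, |23-28|=5, |31-30|=1, |50-50|=0, |30-35|=5, |3-0|=3
Sum = 23
MAE = 23/7 = 23/7

23/7


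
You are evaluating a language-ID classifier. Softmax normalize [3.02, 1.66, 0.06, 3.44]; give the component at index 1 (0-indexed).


Exponentials: e^3.02=20.4913, e^1.66=5.2593, e^0.06=1.0618, e^3.44=31.187
Sum = 57.9994
Softmax = [0.3533, 0.0907, 0.0183, 0.5377]
p[1] = 5.2593/57.9994 = 0.0907

0.0907


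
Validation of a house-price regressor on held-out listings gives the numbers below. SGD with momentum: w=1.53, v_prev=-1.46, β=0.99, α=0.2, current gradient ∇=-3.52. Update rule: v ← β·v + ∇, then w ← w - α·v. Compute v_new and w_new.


v_new = 0.99·-1.46 - 3.52 = -1.4454 - 3.52 = -4.9654
w_new = 1.53 - 0.2·-4.9654 = 1.53 + 0.99308 = 2.52308

v_new=-4.9654, w_new=2.52308


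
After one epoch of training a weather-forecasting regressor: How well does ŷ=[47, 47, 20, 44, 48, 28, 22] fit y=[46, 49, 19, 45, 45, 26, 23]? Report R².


ȳ = 36.1429
SS_res = Σ(y-ŷ)² = 21
SS_tot = Σ(y-ȳ)² = 988.86
R² = 1 - SS_res/SS_tot = 1 - 0.0212 = 0.9788

0.9788


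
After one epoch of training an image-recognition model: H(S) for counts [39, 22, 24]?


Probabilities: [39/85, 22/85, 24/85] ≈ [0.4588, 0.2588, 0.2824]
H = -((39/85)·log₂(39/85) + (22/85)·log₂(22/85) + (24/85)·log₂(24/85))
  = 1.5355 bits

1.5355 bits


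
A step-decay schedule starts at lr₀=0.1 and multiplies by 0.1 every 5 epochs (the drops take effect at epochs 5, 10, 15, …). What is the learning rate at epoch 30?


n_drops = ⌊30/5⌋ = 6
lr = 0.1·0.1^6 = 0.1·0.000001 = 0.0000001

0.0000001


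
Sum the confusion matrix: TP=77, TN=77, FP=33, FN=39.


Total = TP + TN + FP + FN
= 77 + 77 + 33 + 39
= 226
(Predicted positive: 110, predicted negative: 116)

226


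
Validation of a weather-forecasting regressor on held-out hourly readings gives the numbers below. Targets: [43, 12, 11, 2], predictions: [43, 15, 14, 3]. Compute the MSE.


Squared errors: (43-43)²=0, (12-15)²=9, (11-14)²=9, (2-3)²=1
Sum = 19
MSE = 19/4 = 19/4

19/4


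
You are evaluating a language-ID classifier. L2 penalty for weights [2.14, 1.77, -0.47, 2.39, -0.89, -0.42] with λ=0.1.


‖w‖₂² = (2.14)² + (1.77)² + (-0.47)² + (2.39)² + (-0.89)² + (-0.42)²
     = 4.5796 + 3.1329 + 0.2209 + 5.7121 + 0.7921 + 0.1764
     = 14.614
λ·‖w‖₂² = 0.1·14.614 = 1.4614

1.4614


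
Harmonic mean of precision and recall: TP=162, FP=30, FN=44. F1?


Precision = 162/192 = 0.8438
Recall = 162/206 = 0.7864
F1 = 2·P·R/(P+R) = 2·TP/(2·TP+FP+FN) = 324/(324+30+44) = 324/398 = 0.8141

0.8141


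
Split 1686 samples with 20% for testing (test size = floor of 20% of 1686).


Test = ⌊1686·20/100⌋ = 337
Train = 1686 - 337 = 1349

Train: 1349, Test: 337


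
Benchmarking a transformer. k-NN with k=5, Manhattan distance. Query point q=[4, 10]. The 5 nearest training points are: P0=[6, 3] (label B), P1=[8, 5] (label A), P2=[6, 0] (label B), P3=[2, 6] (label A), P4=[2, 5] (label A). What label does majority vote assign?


d(q,P0) = 9  (label B)
d(q,P1) = 9  (label A)
d(q,P2) = 12  (label B)
d(q,P3) = 6  (label A)
d(q,P4) = 7  (label A)
Votes: A=3, B=2
Majority → A

A


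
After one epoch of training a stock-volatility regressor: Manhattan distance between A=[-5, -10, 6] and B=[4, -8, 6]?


d = |-5-4| + |-10+ 8| + |6-6|
  = 9 + 2 + 0
  = 11

11


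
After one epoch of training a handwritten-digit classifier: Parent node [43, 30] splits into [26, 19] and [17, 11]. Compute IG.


Parent = [43, 30], H_parent = 0.977
H_left = 0.9825 (n=45), H_right = 0.9666 (n=28)
H_children = (45/73)·0.9825 + (28/73)·0.9666 = 0.9764
IG = 0.977 - 0.9764 = 0.0006

0.0006


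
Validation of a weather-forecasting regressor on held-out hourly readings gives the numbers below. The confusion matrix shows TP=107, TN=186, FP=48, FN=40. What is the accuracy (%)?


Accuracy = (TP+TN)/(TP+TN+FP+FN)
= (107+186)/(381)
= 293/381 = 76.9%

76.9%


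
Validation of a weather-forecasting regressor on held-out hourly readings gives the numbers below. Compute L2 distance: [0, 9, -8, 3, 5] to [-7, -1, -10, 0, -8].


d = √((0+ 7)² + (9+ 1)² + (-8+ 10)² + (3-0)² + (5+ 8)²)
  = √(49 + 100 + 4 + 9 + 169)
  = √331 = 18.1934

18.1934


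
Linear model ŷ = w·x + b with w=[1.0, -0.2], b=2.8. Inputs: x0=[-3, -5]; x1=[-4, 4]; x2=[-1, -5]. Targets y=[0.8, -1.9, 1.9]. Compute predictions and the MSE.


ŷ0 = (1.0)·(-3) + (-0.2)·(-5) + 2.8 = 0.8
ŷ1 = (1.0)·(-4) + (-0.2)·(4) + 2.8 = -2.0
ŷ2 = (1.0)·(-1) + (-0.2)·(-5) + 2.8 = 2.8
errors² = [0.0, 0.01, 0.81]
MSE = 0.8200/3 = 0.2733

0.2733


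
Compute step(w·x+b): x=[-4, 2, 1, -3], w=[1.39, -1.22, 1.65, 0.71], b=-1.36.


z = (-4)·(1.39) + (2)·(-1.22) + (1)·(1.65) + (-3)·(0.71) - 1.36
  = -9.84
step(z) = 0 (z<0)

0


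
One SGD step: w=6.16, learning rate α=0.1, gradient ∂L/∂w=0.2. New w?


w_new = w - α·∇
= 6.16 - 0.1·0.2
= 6.16 - 0.02
= 6.14

6.14


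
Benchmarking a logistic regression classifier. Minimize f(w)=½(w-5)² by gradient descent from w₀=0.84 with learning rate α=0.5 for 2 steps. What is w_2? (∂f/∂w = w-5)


step 1: grad = 0.84-5 = -4.16; w = 0.84 - 0.5·(-4.16) = 2.92
step 2: grad = 2.92-5 = -2.08; w = 2.92 - 0.5·(-2.08) = 3.96

3.96


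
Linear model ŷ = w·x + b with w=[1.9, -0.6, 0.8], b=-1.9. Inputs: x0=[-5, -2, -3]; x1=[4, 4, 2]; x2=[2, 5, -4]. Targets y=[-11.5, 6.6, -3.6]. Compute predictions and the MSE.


ŷ0 = (1.9)·(-5) + (-0.6)·(-2) + (0.8)·(-3) - 1.9 = -12.6
ŷ1 = (1.9)·(4) + (-0.6)·(4) + (0.8)·(2) - 1.9 = 4.9
ŷ2 = (1.9)·(2) + (-0.6)·(5) + (0.8)·(-4) - 1.9 = -4.3
errors² = [1.21, 2.89, 0.49]
MSE = 4.5900/3 = 1.53

1.53


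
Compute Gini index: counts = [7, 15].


Probabilities: [7/22, 15/22] ≈ [0.3182, 0.6818]
Σpᵢ² = (49 + 225)/22² = 274/484
Gini = 1 - Σpᵢ² = 1 - 274/484 = 0.4339

0.4339


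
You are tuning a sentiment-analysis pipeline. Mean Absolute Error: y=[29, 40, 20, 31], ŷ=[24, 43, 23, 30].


Absolute errors: |29-24|=5, |40-43|=3, |20-23|=3, |31-30|=1
Sum = 12
MAE = 12/4 = 3

3


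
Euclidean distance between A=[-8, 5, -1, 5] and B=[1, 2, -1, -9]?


d = √((-8-1)² + (5-2)² + (-1+ 1)² + (5+ 9)²)
  = √(81 + 9 + 0 + 196)
  = √286 = 16.9115

16.9115


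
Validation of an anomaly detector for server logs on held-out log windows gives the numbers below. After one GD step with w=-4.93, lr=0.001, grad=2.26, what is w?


w_new = w - α·∇
= -4.93 - 0.001·2.26
= -4.93 - 0.00226
= -4.93226

-4.93226


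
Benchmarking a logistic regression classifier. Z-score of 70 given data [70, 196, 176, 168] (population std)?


μ = 152.5, σ = 48.7109
z = (70 - 152.5)/48.7109 = -1.6937

-1.6937


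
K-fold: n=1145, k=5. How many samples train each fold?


Fold size = 1145/5 = 229
Training per fold = 1145 - 229 = 916

916


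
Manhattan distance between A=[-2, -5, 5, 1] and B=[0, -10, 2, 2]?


d = |-2-0| + |-5+ 10| + |5-2| + |1-2|
  = 2 + 5 + 3 + 1
  = 11

11


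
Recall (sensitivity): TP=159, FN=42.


Recall = TP/(TP+FN)
= 159/(159+42)
= 159/201 = 79.1%

79.1%


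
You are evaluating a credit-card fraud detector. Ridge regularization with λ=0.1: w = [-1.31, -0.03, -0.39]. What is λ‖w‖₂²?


‖w‖₂² = (-1.31)² + (-0.03)² + (-0.39)²
     = 1.7161 + 0.0009 + 0.1521
     = 1.8691
λ·‖w‖₂² = 0.1·1.8691 = 0.18691

0.18691


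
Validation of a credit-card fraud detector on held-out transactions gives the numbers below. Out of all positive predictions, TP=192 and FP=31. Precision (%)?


Precision = TP/(TP+FP)
= 192/(192+31)
= 192/223 = 86.1%

86.1%


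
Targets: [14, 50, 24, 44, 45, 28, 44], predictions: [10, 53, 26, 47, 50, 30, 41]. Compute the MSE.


Squared errors: (14-10)²=16, (50-53)²=9, (24-26)²=4, (44-47)²=9, (45-50)²=25, (28-30)²=4, (44-41)²=9
Sum = 76
MSE = 76/7 = 76/7

76/7


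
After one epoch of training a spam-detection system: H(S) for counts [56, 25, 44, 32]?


Probabilities: [56/157, 25/157, 44/157, 32/157] ≈ [0.3567, 0.1592, 0.2803, 0.2038]
H = -((56/157)·log₂(56/157) + (25/157)·log₂(25/157) + (44/157)·log₂(44/157) + (32/157)·log₂(32/157))
  = 1.9346 bits

1.9346 bits


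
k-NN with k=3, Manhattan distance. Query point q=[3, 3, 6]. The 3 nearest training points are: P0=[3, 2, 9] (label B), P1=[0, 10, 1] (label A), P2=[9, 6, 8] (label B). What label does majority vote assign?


d(q,P0) = 4  (label B)
d(q,P1) = 15  (label A)
d(q,P2) = 11  (label B)
Votes: A=1, B=2
Majority → B

B


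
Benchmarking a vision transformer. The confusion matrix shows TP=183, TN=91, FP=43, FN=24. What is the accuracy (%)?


Accuracy = (TP+TN)/(TP+TN+FP+FN)
= (183+91)/(341)
= 274/341 = 80.35%

80.35%


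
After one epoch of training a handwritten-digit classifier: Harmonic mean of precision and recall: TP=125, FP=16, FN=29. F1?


Precision = 125/141 = 0.8865
Recall = 125/154 = 0.8117
F1 = 2·P·R/(P+R) = 2·TP/(2·TP+FP+FN) = 250/(250+16+29) = 250/295 = 0.8475

0.8475


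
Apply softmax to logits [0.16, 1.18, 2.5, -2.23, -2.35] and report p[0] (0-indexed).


Exponentials: e^0.16=1.1735, e^1.18=3.2544, e^2.5=12.1825, e^-2.23=0.1075, e^-2.35=0.0954
Sum = 16.8133
Softmax = [0.0698, 0.1936, 0.7246, 0.0064, 0.0057]
p[0] = 1.1735/16.8133 = 0.0698

0.0698


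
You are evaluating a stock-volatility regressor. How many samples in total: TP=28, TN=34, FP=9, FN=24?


Total = TP + TN + FP + FN
= 28 + 34 + 9 + 24
= 95
(Predicted positive: 37, predicted negative: 58)

95


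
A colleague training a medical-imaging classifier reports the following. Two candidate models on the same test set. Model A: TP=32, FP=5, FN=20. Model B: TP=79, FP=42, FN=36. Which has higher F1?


Model A: P=32/37=0.8649, R=32/52=0.6154, F1=2PR/(P+R)=2TP/(2TP+FP+FN)=64/89=0.7191
Model B: P=79/121=0.6529, R=79/115=0.687, F1=2PR/(P+R)=2TP/(2TP+FP+FN)=158/236=0.6695
0.7191 > 0.6695 → Model A

Model A


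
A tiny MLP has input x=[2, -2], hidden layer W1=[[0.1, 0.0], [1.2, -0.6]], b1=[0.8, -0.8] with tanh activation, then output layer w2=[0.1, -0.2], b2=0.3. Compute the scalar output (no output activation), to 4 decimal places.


z1[0] = (0.1)·(2) + (0.0)·(-2) + 0.8 = 1.0
z1[1] = (1.2)·(2) + (-0.6)·(-2) - 0.8 = 2.8
h = tanh(z1) = [0.7616, 0.9926]
output = (0.1)·(0.7616) + (-0.2)·(0.9926) + 0.3 = 0.1776

0.1776


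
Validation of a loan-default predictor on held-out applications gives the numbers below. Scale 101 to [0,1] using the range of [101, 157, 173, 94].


min=94, max=173
(101-94)/(173-94) = 7/79 = 0.0886

0.0886


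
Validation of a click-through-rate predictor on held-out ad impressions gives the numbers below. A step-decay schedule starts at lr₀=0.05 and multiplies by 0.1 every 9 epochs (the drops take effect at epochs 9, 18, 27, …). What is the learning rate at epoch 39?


n_drops = ⌊39/9⌋ = 4
lr = 0.05·0.1^4 = 0.05·0.0001 = 0.000005

0.000005


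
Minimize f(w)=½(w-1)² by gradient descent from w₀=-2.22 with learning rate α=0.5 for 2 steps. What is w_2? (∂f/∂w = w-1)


step 1: grad = -2.22-1 = -3.22; w = -2.22 - 0.5·(-3.22) = -0.61
step 2: grad = -0.61-1 = -1.61; w = -0.61 - 0.5·(-1.61) = 0.195

0.195


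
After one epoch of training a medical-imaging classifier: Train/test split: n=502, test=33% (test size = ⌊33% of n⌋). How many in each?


Test = ⌊502·33/100⌋ = 165
Train = 502 - 165 = 337

Train: 337, Test: 165


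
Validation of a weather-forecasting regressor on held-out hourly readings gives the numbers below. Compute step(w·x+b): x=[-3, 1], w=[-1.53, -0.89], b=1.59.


z = (-3)·(-1.53) + (1)·(-0.89) + 1.59
  = 5.29
step(z) = 1 (z≥0)

1


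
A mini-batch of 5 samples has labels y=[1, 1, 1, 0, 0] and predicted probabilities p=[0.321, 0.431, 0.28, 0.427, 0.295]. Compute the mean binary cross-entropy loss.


L[0] = -ln(0.321) = 1.1363
L[1] = -ln(0.431) = 0.8416
L[2] = -ln(0.28) = 1.273
L[3] = -ln(1-0.427) = -ln(0.573) = 0.5569
L[4] = -ln(1-0.295) = -ln(0.705) = 0.3496
mean = (1.1363 + 0.8416 + 1.273 + 0.5569 + 0.3496)/5 = 0.8315

0.8315


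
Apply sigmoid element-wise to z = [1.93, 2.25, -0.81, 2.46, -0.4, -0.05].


σ(1.93) = 1/(1+e^-1.93) = 0.8732
σ(2.25) = 1/(1+e^-2.25) = 0.9047
σ(-0.81) = 1/(1+e^0.81) = 0.3079
σ(2.46) = 1/(1+e^-2.46) = 0.9213
σ(-0.4) = 1/(1+e^0.4) = 0.4013
σ(-0.05) = 1/(1+e^0.05) = 0.4875
result = [0.8732, 0.9047, 0.3079, 0.9213, 0.4013, 0.4875]

[0.8732, 0.9047, 0.3079, 0.9213, 0.4013, 0.4875]


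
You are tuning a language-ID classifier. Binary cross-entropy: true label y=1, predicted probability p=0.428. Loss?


BCE = -[y·ln(p) + (1-y)·ln(1-p)]
= -1·ln(0.428) - 0
= -ln(0.428) = 0.8486

0.8486


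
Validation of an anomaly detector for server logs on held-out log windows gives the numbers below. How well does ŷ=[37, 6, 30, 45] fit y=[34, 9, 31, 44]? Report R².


ȳ = 29.5
SS_res = Σ(y-ŷ)² = 20
SS_tot = Σ(y-ȳ)² = 653
R² = 1 - SS_res/SS_tot = 1 - 0.0306 = 0.9694

0.9694


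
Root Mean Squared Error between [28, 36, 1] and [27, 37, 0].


MSE = 3/3 = 1
RMSE = √(3/3) = 1.0

1.0


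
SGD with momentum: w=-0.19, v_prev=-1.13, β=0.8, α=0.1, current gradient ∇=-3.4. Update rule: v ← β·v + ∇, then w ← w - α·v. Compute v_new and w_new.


v_new = 0.8·-1.13 - 3.4 = -0.904 - 3.4 = -4.304
w_new = -0.19 - 0.1·-4.304 = -0.19 + 0.4304 = 0.2404

v_new=-4.304, w_new=0.2404


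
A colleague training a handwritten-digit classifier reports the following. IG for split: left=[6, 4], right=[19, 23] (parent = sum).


Parent = [25, 27], H_parent = 0.9989
H_left = 0.971 (n=10), H_right = 0.9934 (n=42)
H_children = (10/52)·0.971 + (42/52)·0.9934 = 0.9891
IG = 0.9989 - 0.9891 = 0.0098

0.0098


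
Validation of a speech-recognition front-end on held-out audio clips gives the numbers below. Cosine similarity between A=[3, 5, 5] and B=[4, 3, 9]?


A·B = 3·4 + 5·3 + 5·9 = 72
‖A‖ = √59 = 7.6811, ‖B‖ = √106 = 10.2956
cos = 72/(√59·√106) = 72/√6254 = 0.9104

0.9104


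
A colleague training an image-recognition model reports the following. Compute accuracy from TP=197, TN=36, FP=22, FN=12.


Accuracy = (TP+TN)/(TP+TN+FP+FN)
= (197+36)/(267)
= 233/267 = 87.27%

87.27%


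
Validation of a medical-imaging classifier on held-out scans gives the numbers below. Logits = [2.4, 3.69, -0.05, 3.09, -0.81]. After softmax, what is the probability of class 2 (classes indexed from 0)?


Exponentials: e^2.4=11.0232, e^3.69=40.0448, e^-0.05=0.9512, e^3.09=21.9771, e^-0.81=0.4449
Sum = 74.4412
Softmax = [0.1481, 0.5379, 0.0128, 0.2952, 0.006]
p[2] = 0.9512/74.4412 = 0.0128

0.0128


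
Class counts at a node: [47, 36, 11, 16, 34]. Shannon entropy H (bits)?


Probabilities: [47/144, 36/144, 11/144, 16/144, 34/144] ≈ [0.3264, 0.25, 0.0764, 0.1111, 0.2361]
H = -((47/144)·log₂(47/144) + (36/144)·log₂(36/144) + (11/144)·log₂(11/144) + (16/144)·log₂(16/144) + (34/144)·log₂(34/144))
  = 2.1546 bits

2.1546 bits


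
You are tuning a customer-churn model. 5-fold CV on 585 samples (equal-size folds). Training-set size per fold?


Fold size = 585/5 = 117
Training per fold = 585 - 117 = 468

468


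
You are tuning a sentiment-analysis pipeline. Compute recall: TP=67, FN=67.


Recall = TP/(TP+FN)
= 67/(67+67)
= 67/134 = 50.0%

50.0%


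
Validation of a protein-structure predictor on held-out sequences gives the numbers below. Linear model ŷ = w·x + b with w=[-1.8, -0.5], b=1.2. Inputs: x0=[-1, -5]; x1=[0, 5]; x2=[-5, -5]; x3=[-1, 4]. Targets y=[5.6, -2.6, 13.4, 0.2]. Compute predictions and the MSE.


ŷ0 = (-1.8)·(-1) + (-0.5)·(-5) + 1.2 = 5.5
ŷ1 = (-1.8)·(0) + (-0.5)·(5) + 1.2 = -1.3
ŷ2 = (-1.8)·(-5) + (-0.5)·(-5) + 1.2 = 12.7
ŷ3 = (-1.8)·(-1) + (-0.5)·(4) + 1.2 = 1.0
errors² = [0.01, 1.69, 0.49, 0.64]
MSE = 2.8300/4 = 0.7075

0.7075


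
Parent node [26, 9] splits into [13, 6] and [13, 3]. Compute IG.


Parent = [26, 9], H_parent = 0.8224
H_left = 0.8997 (n=19), H_right = 0.6962 (n=16)
H_children = (19/35)·0.8997 + (16/35)·0.6962 = 0.8067
IG = 0.8224 - 0.8067 = 0.0157

0.0157


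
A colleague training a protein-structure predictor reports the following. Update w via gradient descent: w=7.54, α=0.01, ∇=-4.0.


w_new = w - α·∇
= 7.54 - 0.01·-4.0
= 7.54 + 0.04
= 7.58

7.58


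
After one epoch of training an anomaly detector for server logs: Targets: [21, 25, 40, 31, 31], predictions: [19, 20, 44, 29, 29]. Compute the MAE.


Absolute errors: |21-19|=2, |25-20|=5, |40-44|=4, |31-29|=2, |31-29|=2
Sum = 15
MAE = 15/5 = 3

3


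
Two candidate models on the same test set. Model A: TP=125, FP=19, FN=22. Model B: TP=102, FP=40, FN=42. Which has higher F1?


Model A: P=125/144=0.8681, R=125/147=0.8503, F1=2PR/(P+R)=2TP/(2TP+FP+FN)=250/291=0.8591
Model B: P=102/142=0.7183, R=102/144=0.7083, F1=2PR/(P+R)=2TP/(2TP+FP+FN)=204/286=0.7133
0.8591 > 0.7133 → Model A

Model A


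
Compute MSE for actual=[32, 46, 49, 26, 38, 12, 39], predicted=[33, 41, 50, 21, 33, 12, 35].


Squared errors: (32-33)²=1, (46-41)²=25, (49-50)²=1, (26-21)²=25, (38-33)²=25, (12-12)²=0, (39-35)²=16
Sum = 93
MSE = 93/7 = 93/7

93/7


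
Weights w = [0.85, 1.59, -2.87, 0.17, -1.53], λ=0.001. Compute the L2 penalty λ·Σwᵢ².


‖w‖₂² = (0.85)² + (1.59)² + (-2.87)² + (0.17)² + (-1.53)²
     = 0.7225 + 2.5281 + 8.2369 + 0.0289 + 2.3409
     = 13.8573
λ·‖w‖₂² = 0.001·13.8573 = 0.013857

0.013857


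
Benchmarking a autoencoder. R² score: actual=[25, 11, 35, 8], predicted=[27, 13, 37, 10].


ȳ = 19.75
SS_res = Σ(y-ŷ)² = 16
SS_tot = Σ(y-ȳ)² = 474.75
R² = 1 - SS_res/SS_tot = 1 - 0.0337 = 0.9663

0.9663


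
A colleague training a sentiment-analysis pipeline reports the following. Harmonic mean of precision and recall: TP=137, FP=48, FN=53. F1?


Precision = 137/185 = 0.7405
Recall = 137/190 = 0.7211
F1 = 2·P·R/(P+R) = 2·TP/(2·TP+FP+FN) = 274/(274+48+53) = 274/375 = 0.7307

0.7307


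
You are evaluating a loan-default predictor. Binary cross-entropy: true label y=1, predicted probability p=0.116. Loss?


BCE = -[y·ln(p) + (1-y)·ln(1-p)]
= -1·ln(0.116) - 0
= -ln(0.116) = 2.1542

2.1542


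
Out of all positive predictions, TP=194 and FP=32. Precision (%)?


Precision = TP/(TP+FP)
= 194/(194+32)
= 194/226 = 85.84%

85.84%


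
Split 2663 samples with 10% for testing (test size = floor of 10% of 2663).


Test = ⌊2663·10/100⌋ = 266
Train = 2663 - 266 = 2397

Train: 2397, Test: 266


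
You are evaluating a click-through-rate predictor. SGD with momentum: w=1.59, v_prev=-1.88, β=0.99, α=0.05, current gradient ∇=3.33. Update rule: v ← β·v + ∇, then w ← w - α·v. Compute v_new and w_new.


v_new = 0.99·-1.88 + 3.33 = -1.8612 + 3.33 = 1.4688
w_new = 1.59 - 0.05·1.4688 = 1.59 - 0.07344 = 1.51656

v_new=1.4688, w_new=1.51656


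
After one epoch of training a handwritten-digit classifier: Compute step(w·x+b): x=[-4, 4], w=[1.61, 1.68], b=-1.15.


z = (-4)·(1.61) + (4)·(1.68) - 1.15
  = -0.87
step(z) = 0 (z<0)

0


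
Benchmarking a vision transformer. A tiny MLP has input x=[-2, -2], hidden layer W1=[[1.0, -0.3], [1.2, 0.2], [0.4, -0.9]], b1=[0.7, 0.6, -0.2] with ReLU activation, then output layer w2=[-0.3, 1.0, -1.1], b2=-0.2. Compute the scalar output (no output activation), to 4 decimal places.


z1[0] = (1.0)·(-2) + (-0.3)·(-2) + 0.7 = -0.7
z1[1] = (1.2)·(-2) + (0.2)·(-2) + 0.6 = -2.2
z1[2] = (0.4)·(-2) + (-0.9)·(-2) - 0.2 = 0.8
h = ReLU(z1) = [0.0, 0.0, 0.8]
output = (-0.3)·(0.0) + (1.0)·(0.0) + (-1.1)·(0.8) - 0.2 = -1.08

-1.08


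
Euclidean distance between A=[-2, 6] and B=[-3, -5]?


d = √((-2+ 3)² + (6+ 5)²)
  = √(1 + 121)
  = √122 = 11.0454

11.0454


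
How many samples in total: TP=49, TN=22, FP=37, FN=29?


Total = TP + TN + FP + FN
= 49 + 22 + 37 + 29
= 137
(Predicted positive: 86, predicted negative: 51)

137


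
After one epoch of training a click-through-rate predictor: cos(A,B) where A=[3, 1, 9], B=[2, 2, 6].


A·B = 3·2 + 1·2 + 9·6 = 62
‖A‖ = √91 = 9.5394, ‖B‖ = √44 = 6.6332
cos = 62/(√91·√44) = 62/√4004 = 0.9798

0.9798


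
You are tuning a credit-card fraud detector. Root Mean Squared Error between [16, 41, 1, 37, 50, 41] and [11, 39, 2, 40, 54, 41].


MSE = 55/6 = 9.1667
RMSE = √(55/6) = 3.0277

3.0277


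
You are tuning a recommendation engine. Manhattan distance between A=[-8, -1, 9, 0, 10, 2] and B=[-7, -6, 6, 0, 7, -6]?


d = |-8+ 7| + |-1+ 6| + |9-6| + |0-0| + |10-7| + |2+ 6|
  = 1 + 5 + 3 + 0 + 3 + 8
  = 20

20


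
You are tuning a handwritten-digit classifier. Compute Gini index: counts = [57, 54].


Probabilities: [57/111, 54/111] ≈ [0.5135, 0.4865]
Σpᵢ² = (3249 + 2916)/111² = 6165/12321
Gini = 1 - Σpᵢ² = 1 - 6165/12321 = 0.4996

0.4996


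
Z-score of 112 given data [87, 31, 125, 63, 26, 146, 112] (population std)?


μ = 84.2857, σ = 42.9808
z = (112 - 84.2857)/42.9808 = 0.6448

0.6448


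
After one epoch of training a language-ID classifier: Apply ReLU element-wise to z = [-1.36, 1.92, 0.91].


ReLU(-1.36) = max(0, -1.36) = 0.0
ReLU(1.92) = max(0, 1.92) = 1.92
ReLU(0.91) = max(0, 0.91) = 0.91
result = [0.0, 1.92, 0.91]

[0.0, 1.92, 0.91]


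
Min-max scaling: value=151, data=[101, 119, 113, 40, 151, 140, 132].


min=40, max=151
(151-40)/(151-40) = 111/111 = 1.0

1.0


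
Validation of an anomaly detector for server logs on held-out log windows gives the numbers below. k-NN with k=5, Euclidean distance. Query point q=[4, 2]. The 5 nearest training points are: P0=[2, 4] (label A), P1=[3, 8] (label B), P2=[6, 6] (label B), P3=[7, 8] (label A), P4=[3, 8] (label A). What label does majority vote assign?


d(q,P0) = 2.8284  (label A)
d(q,P1) = 6.0828  (label B)
d(q,P2) = 4.4721  (label B)
d(q,P3) = 6.7082  (label A)
d(q,P4) = 6.0828  (label A)
Votes: A=3, B=2
Majority → A

A


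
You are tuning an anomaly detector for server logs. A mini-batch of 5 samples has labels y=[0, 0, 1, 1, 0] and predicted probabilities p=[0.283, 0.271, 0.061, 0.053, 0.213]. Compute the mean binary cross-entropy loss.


L[0] = -ln(1-0.283) = -ln(0.717) = 0.3327
L[1] = -ln(1-0.271) = -ln(0.729) = 0.3161
L[2] = -ln(0.061) = 2.7969
L[3] = -ln(0.053) = 2.9375
L[4] = -ln(1-0.213) = -ln(0.787) = 0.2395
mean = (0.3327 + 0.3161 + 2.7969 + 2.9375 + 0.2395)/5 = 1.3245

1.3245


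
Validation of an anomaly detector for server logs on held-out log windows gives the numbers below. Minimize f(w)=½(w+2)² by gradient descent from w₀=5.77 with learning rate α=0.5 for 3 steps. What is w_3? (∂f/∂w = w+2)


step 1: grad = 5.77+2 = 7.77; w = 5.77 - 0.5·(7.77) = 1.885
step 2: grad = 1.885+2 = 3.885; w = 1.885 - 0.5·(3.885) = -0.0575
step 3: grad = -0.0575+2 = 1.9425; w = -0.0575 - 0.5·(1.9425) = -1.02875

-1.02875


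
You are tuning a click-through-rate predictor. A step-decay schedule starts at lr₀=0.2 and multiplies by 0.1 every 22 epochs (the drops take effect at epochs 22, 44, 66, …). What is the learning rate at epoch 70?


n_drops = ⌊70/22⌋ = 3
lr = 0.2·0.1^3 = 0.2·0.001 = 0.0002

0.0002


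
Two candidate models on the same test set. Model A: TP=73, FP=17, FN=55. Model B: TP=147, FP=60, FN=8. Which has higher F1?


Model A: P=73/90=0.8111, R=73/128=0.5703, F1=2PR/(P+R)=2TP/(2TP+FP+FN)=146/218=0.6697
Model B: P=147/207=0.7101, R=147/155=0.9484, F1=2PR/(P+R)=2TP/(2TP+FP+FN)=294/362=0.8122
0.6697 < 0.8122 → Model B

Model B


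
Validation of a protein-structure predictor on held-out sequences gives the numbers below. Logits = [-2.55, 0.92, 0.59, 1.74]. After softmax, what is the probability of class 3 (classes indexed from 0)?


Exponentials: e^-2.55=0.0781, e^0.92=2.5093, e^0.59=1.804, e^1.74=5.6973
Sum = 10.0887
Softmax = [0.0077, 0.2487, 0.1788, 0.5647]
p[3] = 5.6973/10.0887 = 0.5647

0.5647


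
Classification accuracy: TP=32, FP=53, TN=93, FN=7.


Accuracy = (TP+TN)/(TP+TN+FP+FN)
= (32+93)/(185)
= 125/185 = 67.57%

67.57%


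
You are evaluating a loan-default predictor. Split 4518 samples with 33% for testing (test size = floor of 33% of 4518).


Test = ⌊4518·33/100⌋ = 1490
Train = 4518 - 1490 = 3028

Train: 3028, Test: 1490


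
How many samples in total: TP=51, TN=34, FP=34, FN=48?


Total = TP + TN + FP + FN
= 51 + 34 + 34 + 48
= 167
(Predicted positive: 85, predicted negative: 82)

167


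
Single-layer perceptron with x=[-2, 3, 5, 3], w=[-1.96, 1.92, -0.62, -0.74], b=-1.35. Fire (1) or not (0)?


z = (-2)·(-1.96) + (3)·(1.92) + (5)·(-0.62) + (3)·(-0.74) - 1.35
  = 3.01
step(z) = 1 (z≥0)

1


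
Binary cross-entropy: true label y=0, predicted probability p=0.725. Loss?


BCE = -[y·ln(p) + (1-y)·ln(1-p)]
= -0 - 1·ln(1-0.725)
= -ln(0.275) = 1.291

1.291


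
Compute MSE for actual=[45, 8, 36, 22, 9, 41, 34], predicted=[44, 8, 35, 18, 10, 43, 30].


Squared errors: (45-44)²=1, (8-8)²=0, (36-35)²=1, (22-18)²=16, (9-10)²=1, (41-43)²=4, (34-30)²=16
Sum = 39
MSE = 39/7 = 39/7

39/7


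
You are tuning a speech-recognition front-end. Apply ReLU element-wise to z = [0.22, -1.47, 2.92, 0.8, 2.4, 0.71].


ReLU(0.22) = max(0, 0.22) = 0.22
ReLU(-1.47) = max(0, -1.47) = 0.0
ReLU(2.92) = max(0, 2.92) = 2.92
ReLU(0.8) = max(0, 0.8) = 0.8
ReLU(2.4) = max(0, 2.4) = 2.4
ReLU(0.71) = max(0, 0.71) = 0.71
result = [0.22, 0.0, 2.92, 0.8, 2.4, 0.71]

[0.22, 0.0, 2.92, 0.8, 2.4, 0.71]


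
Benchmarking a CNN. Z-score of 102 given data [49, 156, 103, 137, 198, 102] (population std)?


μ = 124.1667, σ = 46.9376
z = (102 - 124.1667)/46.9376 = -0.4723

-0.4723


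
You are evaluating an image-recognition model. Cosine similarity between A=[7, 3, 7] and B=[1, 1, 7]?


A·B = 7·1 + 3·1 + 7·7 = 59
‖A‖ = √107 = 10.3441, ‖B‖ = √51 = 7.1414
cos = 59/(√107·√51) = 59/√5457 = 0.7987

0.7987


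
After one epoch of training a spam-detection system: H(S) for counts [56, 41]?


Probabilities: [56/97, 41/97] ≈ [0.5773, 0.4227]
H = -((56/97)·log₂(56/97) + (41/97)·log₂(41/97))
  = 0.9827 bits

0.9827 bits


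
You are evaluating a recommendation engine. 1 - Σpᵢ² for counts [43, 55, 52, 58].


Probabilities: [43/208, 55/208, 52/208, 58/208] ≈ [0.2067, 0.2644, 0.25, 0.2788]
Σpᵢ² = (1849 + 3025 + 2704 + 3364)/208² = 10942/43264
Gini = 1 - Σpᵢ² = 1 - 10942/43264 = 0.7471

0.7471


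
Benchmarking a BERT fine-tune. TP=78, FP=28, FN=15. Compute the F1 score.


Precision = 78/106 = 0.7358
Recall = 78/93 = 0.8387
F1 = 2·P·R/(P+R) = 2·TP/(2·TP+FP+FN) = 156/(156+28+15) = 156/199 = 0.7839

0.7839


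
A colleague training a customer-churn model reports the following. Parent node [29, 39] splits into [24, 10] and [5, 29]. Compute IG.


Parent = [29, 39], H_parent = 0.9843
H_left = 0.874 (n=34), H_right = 0.6024 (n=34)
H_children = (34/68)·0.874 + (34/68)·0.6024 = 0.7382
IG = 0.9843 - 0.7382 = 0.2461

0.2461


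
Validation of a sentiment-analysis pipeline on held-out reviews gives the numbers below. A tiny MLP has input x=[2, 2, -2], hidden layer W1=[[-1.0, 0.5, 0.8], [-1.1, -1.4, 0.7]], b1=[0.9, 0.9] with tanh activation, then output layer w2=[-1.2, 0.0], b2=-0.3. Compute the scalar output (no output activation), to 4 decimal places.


z1[0] = (-1.0)·(2) + (0.5)·(2) + (0.8)·(-2) + 0.9 = -1.7
z1[1] = (-1.1)·(2) + (-1.4)·(2) + (0.7)·(-2) + 0.9 = -5.5
h = tanh(z1) = [-0.9354, -1.0]
output = (-1.2)·(-0.9354) + (0.0)·(-1.0) - 0.3 = 0.8225

0.8225


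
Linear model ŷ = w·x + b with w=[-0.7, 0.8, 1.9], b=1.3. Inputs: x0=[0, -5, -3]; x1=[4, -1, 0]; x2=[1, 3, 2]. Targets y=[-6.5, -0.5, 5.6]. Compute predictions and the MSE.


ŷ0 = (-0.7)·(0) + (0.8)·(-5) + (1.9)·(-3) + 1.3 = -8.4
ŷ1 = (-0.7)·(4) + (0.8)·(-1) + (1.9)·(0) + 1.3 = -2.3
ŷ2 = (-0.7)·(1) + (0.8)·(3) + (1.9)·(2) + 1.3 = 6.8
errors² = [3.61, 3.24, 1.44]
MSE = 8.2900/3 = 2.7633

2.7633


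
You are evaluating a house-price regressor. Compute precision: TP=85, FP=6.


Precision = TP/(TP+FP)
= 85/(85+6)
= 85/91 = 93.41%

93.41%


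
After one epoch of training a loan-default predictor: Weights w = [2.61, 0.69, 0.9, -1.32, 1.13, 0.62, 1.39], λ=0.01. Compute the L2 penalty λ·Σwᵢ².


‖w‖₂² = (2.61)² + (0.69)² + (0.9)² + (-1.32)² + (1.13)² + (0.62)² + (1.39)²
     = 6.8121 + 0.4761 + 0.81 + 1.7424 + 1.2769 + 0.3844 + 1.9321
     = 13.434
λ·‖w‖₂² = 0.01·13.434 = 0.13434

0.13434


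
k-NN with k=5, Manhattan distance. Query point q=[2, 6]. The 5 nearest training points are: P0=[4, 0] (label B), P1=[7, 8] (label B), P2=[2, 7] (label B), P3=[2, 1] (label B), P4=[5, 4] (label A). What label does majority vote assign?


d(q,P0) = 8  (label B)
d(q,P1) = 7  (label B)
d(q,P2) = 1  (label B)
d(q,P3) = 5  (label B)
d(q,P4) = 5  (label A)
Votes: A=1, B=4
Majority → B

B


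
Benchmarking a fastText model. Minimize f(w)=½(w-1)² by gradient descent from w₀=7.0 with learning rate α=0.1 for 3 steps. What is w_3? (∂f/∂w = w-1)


step 1: grad = 7-1 = 6; w = 7 - 0.1·(6) = 6.4
step 2: grad = 6.4-1 = 5.4; w = 6.4 - 0.1·(5.4) = 5.86
step 3: grad = 5.86-1 = 4.86; w = 5.86 - 0.1·(4.86) = 5.374

5.374


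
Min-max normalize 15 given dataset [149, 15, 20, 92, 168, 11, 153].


min=11, max=168
(15-11)/(168-11) = 4/157 = 0.0255

0.0255


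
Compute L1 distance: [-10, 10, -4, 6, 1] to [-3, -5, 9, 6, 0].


d = |-10+ 3| + |10+ 5| + |-4-9| + |6-6| + |1-0|
  = 7 + 15 + 13 + 0 + 1
  = 36

36


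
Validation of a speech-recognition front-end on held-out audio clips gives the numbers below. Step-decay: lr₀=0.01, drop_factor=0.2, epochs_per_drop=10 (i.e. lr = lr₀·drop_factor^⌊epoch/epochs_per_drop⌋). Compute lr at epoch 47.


n_drops = ⌊47/10⌋ = 4
lr = 0.01·0.2^4 = 0.01·0.0016 = 0.000016

0.000016


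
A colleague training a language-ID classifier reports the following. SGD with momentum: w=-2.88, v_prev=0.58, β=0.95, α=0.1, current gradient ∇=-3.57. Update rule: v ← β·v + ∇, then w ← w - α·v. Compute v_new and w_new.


v_new = 0.95·0.58 - 3.57 = 0.551 - 3.57 = -3.019
w_new = -2.88 - 0.1·-3.019 = -2.88 + 0.3019 = -2.5781

v_new=-3.019, w_new=-2.5781


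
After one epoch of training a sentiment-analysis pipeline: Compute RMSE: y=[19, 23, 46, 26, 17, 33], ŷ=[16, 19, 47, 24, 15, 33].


MSE = 34/6 = 5.6667
RMSE = √(34/6) = 2.3805

2.3805


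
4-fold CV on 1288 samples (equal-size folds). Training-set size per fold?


Fold size = 1288/4 = 322
Training per fold = 1288 - 322 = 966

966


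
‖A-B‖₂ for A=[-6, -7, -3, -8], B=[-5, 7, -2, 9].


d = √((-6+ 5)² + (-7-7)² + (-3+ 2)² + (-8-9)²)
  = √(1 + 196 + 1 + 289)
  = √487 = 22.0681

22.0681


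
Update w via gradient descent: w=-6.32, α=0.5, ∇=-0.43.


w_new = w - α·∇
= -6.32 - 0.5·-0.43
= -6.32 + 0.215
= -6.105

-6.105


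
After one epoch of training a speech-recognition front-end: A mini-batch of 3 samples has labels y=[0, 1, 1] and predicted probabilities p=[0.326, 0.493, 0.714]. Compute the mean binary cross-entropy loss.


L[0] = -ln(1-0.326) = -ln(0.674) = 0.3945
L[1] = -ln(0.493) = 0.7072
L[2] = -ln(0.714) = 0.3369
mean = (0.3945 + 0.7072 + 0.3369)/3 = 0.4795

0.4795


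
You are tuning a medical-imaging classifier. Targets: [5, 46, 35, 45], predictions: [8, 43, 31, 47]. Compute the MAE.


Absolute errors: |5-8|=3, |46-43|=3, |35-31|=4, |45-47|=2
Sum = 12
MAE = 12/4 = 3

3


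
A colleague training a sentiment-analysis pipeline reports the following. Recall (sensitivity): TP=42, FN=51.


Recall = TP/(TP+FN)
= 42/(42+51)
= 42/93 = 45.16%

45.16%


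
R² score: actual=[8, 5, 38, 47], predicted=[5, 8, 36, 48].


ȳ = 24.5
SS_res = Σ(y-ŷ)² = 23
SS_tot = Σ(y-ȳ)² = 1341
R² = 1 - SS_res/SS_tot = 1 - 0.0172 = 0.9828

0.9828


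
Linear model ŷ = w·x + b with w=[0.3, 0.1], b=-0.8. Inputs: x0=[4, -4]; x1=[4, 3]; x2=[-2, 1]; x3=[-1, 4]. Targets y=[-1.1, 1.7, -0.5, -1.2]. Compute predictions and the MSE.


ŷ0 = (0.3)·(4) + (0.1)·(-4) - 0.8 = -0.0
ŷ1 = (0.3)·(4) + (0.1)·(3) - 0.8 = 0.7
ŷ2 = (0.3)·(-2) + (0.1)·(1) - 0.8 = -1.3
ŷ3 = (0.3)·(-1) + (0.1)·(4) - 0.8 = -0.7
errors² = [1.21, 1.0, 0.64, 0.25]
MSE = 3.1000/4 = 0.775

0.775
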